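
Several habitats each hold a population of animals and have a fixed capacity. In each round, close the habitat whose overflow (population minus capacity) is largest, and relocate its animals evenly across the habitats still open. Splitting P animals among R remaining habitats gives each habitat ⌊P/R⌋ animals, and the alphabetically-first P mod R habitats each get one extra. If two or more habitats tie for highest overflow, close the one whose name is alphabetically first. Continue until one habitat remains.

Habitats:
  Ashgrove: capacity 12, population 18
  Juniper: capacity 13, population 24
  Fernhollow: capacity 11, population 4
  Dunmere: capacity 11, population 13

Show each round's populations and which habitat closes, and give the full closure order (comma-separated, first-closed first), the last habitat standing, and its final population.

Closure order: Juniper, Ashgrove, Dunmere
Last habitat: Fernhollow with 59 animals

Round 1: Ashgrove=18 Dunmere=13 Fernhollow=4 Juniper=24 → close Juniper (overflow 11)
  24÷3 = 8 each, +1 to first 0
Round 2: Ashgrove=26 Dunmere=21 Fernhollow=12 → close Ashgrove (overflow 14)
  26÷2 = 13 each, +1 to first 0
Round 3: Dunmere=34 Fernhollow=25 → close Dunmere (overflow 23)
  34÷1 = 34 each, +1 to first 0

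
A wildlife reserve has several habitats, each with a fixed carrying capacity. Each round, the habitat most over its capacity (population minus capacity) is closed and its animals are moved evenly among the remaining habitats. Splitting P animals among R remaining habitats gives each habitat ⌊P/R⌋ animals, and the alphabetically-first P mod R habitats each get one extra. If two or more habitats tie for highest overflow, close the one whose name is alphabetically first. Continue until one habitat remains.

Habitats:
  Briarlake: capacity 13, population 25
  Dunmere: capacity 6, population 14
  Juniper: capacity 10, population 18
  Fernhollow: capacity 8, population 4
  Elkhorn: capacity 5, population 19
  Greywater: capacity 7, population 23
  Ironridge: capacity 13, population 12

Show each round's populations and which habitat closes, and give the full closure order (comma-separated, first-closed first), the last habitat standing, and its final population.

Closure order: Greywater, Elkhorn, Briarlake, Dunmere, Juniper, Fernhollow
Last habitat: Ironridge with 115 animals

Round 1: Briarlake=25 Dunmere=14 Elkhorn=19 Fernhollow=4 Greywater=23 Ironridge=12 Juniper=18 → close Greywater (overflow 16)
  23÷6 = 3 each, +1 to first 5
Round 2: Briarlake=29 Dunmere=18 Elkhorn=23 Fernhollow=8 Ironridge=16 Juniper=21 → close Elkhorn (overflow 18)
  23÷5 = 4 each, +1 to first 3
Round 3: Briarlake=34 Dunmere=23 Fernhollow=13 Ironridge=20 Juniper=25 → close Briarlake (overflow 21)
  34÷4 = 8 each, +1 to first 2
Round 4: Dunmere=32 Fernhollow=22 Ironridge=28 Juniper=33 → close Dunmere (overflow 26)
  32÷3 = 10 each, +1 to first 2
Round 5: Fernhollow=33 Ironridge=39 Juniper=43 → close Juniper (overflow 33)
  43÷2 = 21 each, +1 to first 1
Round 6: Fernhollow=55 Ironridge=60 → close Fernhollow (overflow 47)
  55÷1 = 55 each, +1 to first 0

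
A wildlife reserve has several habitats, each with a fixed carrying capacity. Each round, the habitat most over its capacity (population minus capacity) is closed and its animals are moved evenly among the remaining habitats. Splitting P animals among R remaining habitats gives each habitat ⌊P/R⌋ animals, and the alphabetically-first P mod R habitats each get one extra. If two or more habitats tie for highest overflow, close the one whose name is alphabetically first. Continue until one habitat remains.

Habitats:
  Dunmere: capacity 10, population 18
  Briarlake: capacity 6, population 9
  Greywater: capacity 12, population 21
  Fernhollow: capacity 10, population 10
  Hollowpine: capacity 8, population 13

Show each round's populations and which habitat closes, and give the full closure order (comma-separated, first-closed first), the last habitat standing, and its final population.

Round 1: Briarlake=9 Dunmere=18 Fernhollow=10 Greywater=21 Hollowpine=13 → close Greywater (overflow 9)
  21÷4 = 5 each, +1 to first 1
Round 2: Briarlake=15 Dunmere=23 Fernhollow=15 Hollowpine=18 → close Dunmere (overflow 13)
  23÷3 = 7 each, +1 to first 2
Round 3: Briarlake=23 Fernhollow=23 Hollowpine=25 → close Briarlake (overflow 17)
  23÷2 = 11 each, +1 to first 1
Round 4: Fernhollow=35 Hollowpine=36 → close Hollowpine (overflow 28)
  36÷1 = 36 each, +1 to first 0

Closure order: Greywater, Dunmere, Briarlake, Hollowpine
Last habitat: Fernhollow with 71 animals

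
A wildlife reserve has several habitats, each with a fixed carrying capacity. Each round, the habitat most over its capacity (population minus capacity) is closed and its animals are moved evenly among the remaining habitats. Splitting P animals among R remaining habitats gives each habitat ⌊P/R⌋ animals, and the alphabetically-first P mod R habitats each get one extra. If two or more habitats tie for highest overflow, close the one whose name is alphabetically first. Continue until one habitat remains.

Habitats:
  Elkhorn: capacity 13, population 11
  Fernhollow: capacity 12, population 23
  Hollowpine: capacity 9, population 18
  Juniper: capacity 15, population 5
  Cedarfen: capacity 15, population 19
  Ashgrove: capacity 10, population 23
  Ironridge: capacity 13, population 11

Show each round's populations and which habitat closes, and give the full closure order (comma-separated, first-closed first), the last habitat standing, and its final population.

Round 1: Ashgrove=23 Cedarfen=19 Elkhorn=11 Fernhollow=23 Hollowpine=18 Ironridge=11 Juniper=5 → close Ashgrove (overflow 13)
  23÷6 = 3 each, +1 to first 5
Round 2: Cedarfen=23 Elkhorn=15 Fernhollow=27 Hollowpine=22 Ironridge=15 Juniper=8 → close Fernhollow (overflow 15)
  27÷5 = 5 each, +1 to first 2
Round 3: Cedarfen=29 Elkhorn=21 Hollowpine=27 Ironridge=20 Juniper=13 → close Hollowpine (overflow 18)
  27÷4 = 6 each, +1 to first 3
Round 4: Cedarfen=36 Elkhorn=28 Ironridge=27 Juniper=19 → close Cedarfen (overflow 21)
  36÷3 = 12 each, +1 to first 0
Round 5: Elkhorn=40 Ironridge=39 Juniper=31 → close Elkhorn (overflow 27)
  40÷2 = 20 each, +1 to first 0
Round 6: Ironridge=59 Juniper=51 → close Ironridge (overflow 46)
  59÷1 = 59 each, +1 to first 0

Closure order: Ashgrove, Fernhollow, Hollowpine, Cedarfen, Elkhorn, Ironridge
Last habitat: Juniper with 110 animals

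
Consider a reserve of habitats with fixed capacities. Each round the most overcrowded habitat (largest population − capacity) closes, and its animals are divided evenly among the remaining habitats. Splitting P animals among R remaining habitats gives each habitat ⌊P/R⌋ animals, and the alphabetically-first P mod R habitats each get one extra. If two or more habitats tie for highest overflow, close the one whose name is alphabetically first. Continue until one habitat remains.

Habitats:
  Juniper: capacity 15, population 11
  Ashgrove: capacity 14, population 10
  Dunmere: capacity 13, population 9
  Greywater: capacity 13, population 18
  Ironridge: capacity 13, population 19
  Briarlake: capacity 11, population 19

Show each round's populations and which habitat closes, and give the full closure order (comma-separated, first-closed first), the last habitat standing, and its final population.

Round 1: Ashgrove=10 Briarlake=19 Dunmere=9 Greywater=18 Ironridge=19 Juniper=11 → close Briarlake (overflow 8)
  19÷5 = 3 each, +1 to first 4
Round 2: Ashgrove=14 Dunmere=13 Greywater=22 Ironridge=23 Juniper=14 → close Ironridge (overflow 10)
  23÷4 = 5 each, +1 to first 3
Round 3: Ashgrove=20 Dunmere=19 Greywater=28 Juniper=19 → close Greywater (overflow 15)
  28÷3 = 9 each, +1 to first 1
Round 4: Ashgrove=30 Dunmere=28 Juniper=28 → close Ashgrove (overflow 16)
  30÷2 = 15 each, +1 to first 0
Round 5: Dunmere=43 Juniper=43 → close Dunmere (overflow 30)
  43÷1 = 43 each, +1 to first 0

Closure order: Briarlake, Ironridge, Greywater, Ashgrove, Dunmere
Last habitat: Juniper with 86 animals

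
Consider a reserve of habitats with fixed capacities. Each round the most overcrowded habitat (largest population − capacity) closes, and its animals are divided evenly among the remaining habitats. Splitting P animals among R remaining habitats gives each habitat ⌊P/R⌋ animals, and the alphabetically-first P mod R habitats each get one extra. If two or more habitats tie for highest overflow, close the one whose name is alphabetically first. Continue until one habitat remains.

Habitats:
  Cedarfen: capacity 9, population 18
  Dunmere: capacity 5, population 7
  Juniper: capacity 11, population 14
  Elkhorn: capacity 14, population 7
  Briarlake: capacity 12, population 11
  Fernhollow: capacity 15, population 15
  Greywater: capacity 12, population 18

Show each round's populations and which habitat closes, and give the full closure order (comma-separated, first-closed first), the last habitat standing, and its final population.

Round 1: Briarlake=11 Cedarfen=18 Dunmere=7 Elkhorn=7 Fernhollow=15 Greywater=18 Juniper=14 → close Cedarfen (overflow 9)
  18÷6 = 3 each, +1 to first 0
Round 2: Briarlake=14 Dunmere=10 Elkhorn=10 Fernhollow=18 Greywater=21 Juniper=17 → close Greywater (overflow 9)
  21÷5 = 4 each, +1 to first 1
Round 3: Briarlake=19 Dunmere=14 Elkhorn=14 Fernhollow=22 Juniper=21 → close Juniper (overflow 10)
  21÷4 = 5 each, +1 to first 1
Round 4: Briarlake=25 Dunmere=19 Elkhorn=19 Fernhollow=27 → close Dunmere (overflow 14)
  19÷3 = 6 each, +1 to first 1
Round 5: Briarlake=32 Elkhorn=25 Fernhollow=33 → close Briarlake (overflow 20)
  32÷2 = 16 each, +1 to first 0
Round 6: Elkhorn=41 Fernhollow=49 → close Fernhollow (overflow 34)
  49÷1 = 49 each, +1 to first 0

Closure order: Cedarfen, Greywater, Juniper, Dunmere, Briarlake, Fernhollow
Last habitat: Elkhorn with 90 animals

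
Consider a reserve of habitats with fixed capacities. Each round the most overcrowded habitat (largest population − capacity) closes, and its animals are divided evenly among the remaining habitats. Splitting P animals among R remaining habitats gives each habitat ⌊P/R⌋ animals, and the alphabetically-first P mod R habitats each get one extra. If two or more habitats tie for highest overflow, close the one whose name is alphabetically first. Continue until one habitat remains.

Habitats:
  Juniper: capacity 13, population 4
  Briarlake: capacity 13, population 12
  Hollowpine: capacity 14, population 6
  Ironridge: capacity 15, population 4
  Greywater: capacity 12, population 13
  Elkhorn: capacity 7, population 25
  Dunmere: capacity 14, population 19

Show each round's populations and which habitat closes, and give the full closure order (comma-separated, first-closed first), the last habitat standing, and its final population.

Round 1: Briarlake=12 Dunmere=19 Elkhorn=25 Greywater=13 Hollowpine=6 Ironridge=4 Juniper=4 → close Elkhorn (overflow 18)
  25÷6 = 4 each, +1 to first 1
Round 2: Briarlake=17 Dunmere=23 Greywater=17 Hollowpine=10 Ironridge=8 Juniper=8 → close Dunmere (overflow 9)
  23÷5 = 4 each, +1 to first 3
Round 3: Briarlake=22 Greywater=22 Hollowpine=15 Ironridge=12 Juniper=12 → close Greywater (overflow 10)
  22÷4 = 5 each, +1 to first 2
Round 4: Briarlake=28 Hollowpine=21 Ironridge=17 Juniper=17 → close Briarlake (overflow 15)
  28÷3 = 9 each, +1 to first 1
Round 5: Hollowpine=31 Ironridge=26 Juniper=26 → close Hollowpine (overflow 17)
  31÷2 = 15 each, +1 to first 1
Round 6: Ironridge=42 Juniper=41 → close Juniper (overflow 28)
  41÷1 = 41 each, +1 to first 0

Closure order: Elkhorn, Dunmere, Greywater, Briarlake, Hollowpine, Juniper
Last habitat: Ironridge with 83 animals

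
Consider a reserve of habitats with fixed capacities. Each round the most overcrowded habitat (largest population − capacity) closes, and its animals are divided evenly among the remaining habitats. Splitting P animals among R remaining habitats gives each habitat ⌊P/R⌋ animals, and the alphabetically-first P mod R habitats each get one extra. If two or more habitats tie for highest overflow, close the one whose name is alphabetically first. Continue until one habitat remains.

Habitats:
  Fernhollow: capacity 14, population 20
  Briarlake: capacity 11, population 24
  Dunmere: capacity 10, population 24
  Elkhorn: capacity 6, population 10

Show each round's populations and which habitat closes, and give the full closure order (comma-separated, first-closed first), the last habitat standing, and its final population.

Closure order: Dunmere, Briarlake, Fernhollow
Last habitat: Elkhorn with 78 animals

Round 1: Briarlake=24 Dunmere=24 Elkhorn=10 Fernhollow=20 → close Dunmere (overflow 14)
  24÷3 = 8 each, +1 to first 0
Round 2: Briarlake=32 Elkhorn=18 Fernhollow=28 → close Briarlake (overflow 21)
  32÷2 = 16 each, +1 to first 0
Round 3: Elkhorn=34 Fernhollow=44 → close Fernhollow (overflow 30)
  44÷1 = 44 each, +1 to first 0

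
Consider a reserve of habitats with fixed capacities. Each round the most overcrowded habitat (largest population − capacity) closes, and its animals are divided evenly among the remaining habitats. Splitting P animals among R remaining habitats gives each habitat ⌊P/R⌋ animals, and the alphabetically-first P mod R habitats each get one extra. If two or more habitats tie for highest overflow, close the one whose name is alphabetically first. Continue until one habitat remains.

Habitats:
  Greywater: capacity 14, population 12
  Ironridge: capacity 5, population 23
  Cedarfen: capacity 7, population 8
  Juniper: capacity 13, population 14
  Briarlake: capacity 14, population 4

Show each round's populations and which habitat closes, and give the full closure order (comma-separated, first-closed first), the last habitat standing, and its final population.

Closure order: Ironridge, Cedarfen, Juniper, Greywater
Last habitat: Briarlake with 61 animals

Round 1: Briarlake=4 Cedarfen=8 Greywater=12 Ironridge=23 Juniper=14 → close Ironridge (overflow 18)
  23÷4 = 5 each, +1 to first 3
Round 2: Briarlake=10 Cedarfen=14 Greywater=18 Juniper=19 → close Cedarfen (overflow 7)
  14÷3 = 4 each, +1 to first 2
Round 3: Briarlake=15 Greywater=23 Juniper=23 → close Juniper (overflow 10)
  23÷2 = 11 each, +1 to first 1
Round 4: Briarlake=27 Greywater=34 → close Greywater (overflow 20)
  34÷1 = 34 each, +1 to first 0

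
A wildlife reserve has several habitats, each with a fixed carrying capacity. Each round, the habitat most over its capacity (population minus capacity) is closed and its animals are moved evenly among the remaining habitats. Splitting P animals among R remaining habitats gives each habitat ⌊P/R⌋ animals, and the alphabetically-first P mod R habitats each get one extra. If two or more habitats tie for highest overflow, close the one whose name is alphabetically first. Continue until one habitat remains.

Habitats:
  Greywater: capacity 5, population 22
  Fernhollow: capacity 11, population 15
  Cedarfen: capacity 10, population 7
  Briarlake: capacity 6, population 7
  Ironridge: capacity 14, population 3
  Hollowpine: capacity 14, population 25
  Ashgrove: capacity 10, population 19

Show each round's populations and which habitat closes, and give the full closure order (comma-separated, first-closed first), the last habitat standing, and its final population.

Round 1: Ashgrove=19 Briarlake=7 Cedarfen=7 Fernhollow=15 Greywater=22 Hollowpine=25 Ironridge=3 → close Greywater (overflow 17)
  22÷6 = 3 each, +1 to first 4
Round 2: Ashgrove=23 Briarlake=11 Cedarfen=11 Fernhollow=19 Hollowpine=28 Ironridge=6 → close Hollowpine (overflow 14)
  28÷5 = 5 each, +1 to first 3
Round 3: Ashgrove=29 Briarlake=17 Cedarfen=17 Fernhollow=24 Ironridge=11 → close Ashgrove (overflow 19)
  29÷4 = 7 each, +1 to first 1
Round 4: Briarlake=25 Cedarfen=24 Fernhollow=31 Ironridge=18 → close Fernhollow (overflow 20)
  31÷3 = 10 each, +1 to first 1
Round 5: Briarlake=36 Cedarfen=34 Ironridge=28 → close Briarlake (overflow 30)
  36÷2 = 18 each, +1 to first 0
Round 6: Cedarfen=52 Ironridge=46 → close Cedarfen (overflow 42)
  52÷1 = 52 each, +1 to first 0

Closure order: Greywater, Hollowpine, Ashgrove, Fernhollow, Briarlake, Cedarfen
Last habitat: Ironridge with 98 animals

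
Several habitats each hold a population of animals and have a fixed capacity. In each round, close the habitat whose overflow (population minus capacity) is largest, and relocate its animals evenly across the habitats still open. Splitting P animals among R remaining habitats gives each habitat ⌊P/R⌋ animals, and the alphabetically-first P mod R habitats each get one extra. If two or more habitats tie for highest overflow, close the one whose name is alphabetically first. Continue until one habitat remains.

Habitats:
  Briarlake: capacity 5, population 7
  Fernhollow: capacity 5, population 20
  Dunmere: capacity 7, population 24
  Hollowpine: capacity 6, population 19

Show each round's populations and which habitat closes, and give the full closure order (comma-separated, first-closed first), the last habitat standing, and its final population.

Closure order: Dunmere, Fernhollow, Hollowpine
Last habitat: Briarlake with 70 animals

Round 1: Briarlake=7 Dunmere=24 Fernhollow=20 Hollowpine=19 → close Dunmere (overflow 17)
  24÷3 = 8 each, +1 to first 0
Round 2: Briarlake=15 Fernhollow=28 Hollowpine=27 → close Fernhollow (overflow 23)
  28÷2 = 14 each, +1 to first 0
Round 3: Briarlake=29 Hollowpine=41 → close Hollowpine (overflow 35)
  41÷1 = 41 each, +1 to first 0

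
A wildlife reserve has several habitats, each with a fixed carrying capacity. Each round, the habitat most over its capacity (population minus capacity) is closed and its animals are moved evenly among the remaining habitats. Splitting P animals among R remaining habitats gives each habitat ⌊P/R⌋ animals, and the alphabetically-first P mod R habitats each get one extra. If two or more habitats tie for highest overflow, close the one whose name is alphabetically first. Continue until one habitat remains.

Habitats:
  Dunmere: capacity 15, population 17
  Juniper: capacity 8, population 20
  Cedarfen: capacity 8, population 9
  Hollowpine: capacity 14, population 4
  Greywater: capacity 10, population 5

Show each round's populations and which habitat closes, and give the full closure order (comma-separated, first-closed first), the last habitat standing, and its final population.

Closure order: Juniper, Dunmere, Cedarfen, Greywater
Last habitat: Hollowpine with 55 animals

Round 1: Cedarfen=9 Dunmere=17 Greywater=5 Hollowpine=4 Juniper=20 → close Juniper (overflow 12)
  20÷4 = 5 each, +1 to first 0
Round 2: Cedarfen=14 Dunmere=22 Greywater=10 Hollowpine=9 → close Dunmere (overflow 7)
  22÷3 = 7 each, +1 to first 1
Round 3: Cedarfen=22 Greywater=17 Hollowpine=16 → close Cedarfen (overflow 14)
  22÷2 = 11 each, +1 to first 0
Round 4: Greywater=28 Hollowpine=27 → close Greywater (overflow 18)
  28÷1 = 28 each, +1 to first 0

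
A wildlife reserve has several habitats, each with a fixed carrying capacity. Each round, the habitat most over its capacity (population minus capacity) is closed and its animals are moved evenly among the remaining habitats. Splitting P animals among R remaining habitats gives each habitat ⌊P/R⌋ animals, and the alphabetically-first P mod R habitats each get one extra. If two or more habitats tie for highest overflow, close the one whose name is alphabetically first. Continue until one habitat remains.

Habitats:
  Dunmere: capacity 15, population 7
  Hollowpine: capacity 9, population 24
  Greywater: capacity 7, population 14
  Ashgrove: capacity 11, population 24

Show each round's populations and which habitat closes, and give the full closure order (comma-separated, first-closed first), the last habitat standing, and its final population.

Round 1: Ashgrove=24 Dunmere=7 Greywater=14 Hollowpine=24 → close Hollowpine (overflow 15)
  24÷3 = 8 each, +1 to first 0
Round 2: Ashgrove=32 Dunmere=15 Greywater=22 → close Ashgrove (overflow 21)
  32÷2 = 16 each, +1 to first 0
Round 3: Dunmere=31 Greywater=38 → close Greywater (overflow 31)
  38÷1 = 38 each, +1 to first 0

Closure order: Hollowpine, Ashgrove, Greywater
Last habitat: Dunmere with 69 animals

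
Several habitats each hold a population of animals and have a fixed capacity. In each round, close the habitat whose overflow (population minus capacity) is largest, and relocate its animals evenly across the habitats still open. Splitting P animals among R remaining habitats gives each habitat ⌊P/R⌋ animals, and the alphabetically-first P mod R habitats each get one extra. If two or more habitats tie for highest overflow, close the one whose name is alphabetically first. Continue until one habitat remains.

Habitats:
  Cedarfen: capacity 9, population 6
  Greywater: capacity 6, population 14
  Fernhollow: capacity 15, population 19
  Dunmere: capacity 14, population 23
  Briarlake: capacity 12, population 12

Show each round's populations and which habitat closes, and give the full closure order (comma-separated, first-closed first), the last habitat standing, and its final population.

Closure order: Dunmere, Greywater, Fernhollow, Briarlake
Last habitat: Cedarfen with 74 animals

Round 1: Briarlake=12 Cedarfen=6 Dunmere=23 Fernhollow=19 Greywater=14 → close Dunmere (overflow 9)
  23÷4 = 5 each, +1 to first 3
Round 2: Briarlake=18 Cedarfen=12 Fernhollow=25 Greywater=19 → close Greywater (overflow 13)
  19÷3 = 6 each, +1 to first 1
Round 3: Briarlake=25 Cedarfen=18 Fernhollow=31 → close Fernhollow (overflow 16)
  31÷2 = 15 each, +1 to first 1
Round 4: Briarlake=41 Cedarfen=33 → close Briarlake (overflow 29)
  41÷1 = 41 each, +1 to first 0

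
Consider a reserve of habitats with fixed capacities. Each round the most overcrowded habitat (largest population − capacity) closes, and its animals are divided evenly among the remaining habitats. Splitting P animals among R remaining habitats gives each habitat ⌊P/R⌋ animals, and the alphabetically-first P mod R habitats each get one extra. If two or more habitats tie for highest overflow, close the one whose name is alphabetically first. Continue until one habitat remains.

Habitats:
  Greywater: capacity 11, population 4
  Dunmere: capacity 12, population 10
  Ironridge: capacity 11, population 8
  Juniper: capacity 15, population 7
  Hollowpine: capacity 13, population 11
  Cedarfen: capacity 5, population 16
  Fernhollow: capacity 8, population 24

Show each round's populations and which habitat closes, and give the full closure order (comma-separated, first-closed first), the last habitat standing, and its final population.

Closure order: Fernhollow, Cedarfen, Dunmere, Hollowpine, Ironridge, Greywater
Last habitat: Juniper with 80 animals

Round 1: Cedarfen=16 Dunmere=10 Fernhollow=24 Greywater=4 Hollowpine=11 Ironridge=8 Juniper=7 → close Fernhollow (overflow 16)
  24÷6 = 4 each, +1 to first 0
Round 2: Cedarfen=20 Dunmere=14 Greywater=8 Hollowpine=15 Ironridge=12 Juniper=11 → close Cedarfen (overflow 15)
  20÷5 = 4 each, +1 to first 0
Round 3: Dunmere=18 Greywater=12 Hollowpine=19 Ironridge=16 Juniper=15 → close Dunmere (overflow 6)
  18÷4 = 4 each, +1 to first 2
Round 4: Greywater=17 Hollowpine=24 Ironridge=20 Juniper=19 → close Hollowpine (overflow 11)
  24÷3 = 8 each, +1 to first 0
Round 5: Greywater=25 Ironridge=28 Juniper=27 → close Ironridge (overflow 17)
  28÷2 = 14 each, +1 to first 0
Round 6: Greywater=39 Juniper=41 → close Greywater (overflow 28)
  39÷1 = 39 each, +1 to first 0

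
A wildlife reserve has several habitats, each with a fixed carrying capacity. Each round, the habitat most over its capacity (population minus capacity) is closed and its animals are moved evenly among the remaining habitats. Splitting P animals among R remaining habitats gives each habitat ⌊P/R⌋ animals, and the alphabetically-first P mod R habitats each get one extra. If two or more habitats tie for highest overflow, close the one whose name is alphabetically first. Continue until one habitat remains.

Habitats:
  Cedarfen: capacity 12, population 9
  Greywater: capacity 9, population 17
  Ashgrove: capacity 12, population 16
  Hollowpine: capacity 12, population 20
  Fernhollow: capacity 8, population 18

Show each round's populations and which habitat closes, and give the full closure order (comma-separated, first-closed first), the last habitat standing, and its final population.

Closure order: Fernhollow, Greywater, Hollowpine, Ashgrove
Last habitat: Cedarfen with 80 animals

Round 1: Ashgrove=16 Cedarfen=9 Fernhollow=18 Greywater=17 Hollowpine=20 → close Fernhollow (overflow 10)
  18÷4 = 4 each, +1 to first 2
Round 2: Ashgrove=21 Cedarfen=14 Greywater=21 Hollowpine=24 → close Greywater (overflow 12)
  21÷3 = 7 each, +1 to first 0
Round 3: Ashgrove=28 Cedarfen=21 Hollowpine=31 → close Hollowpine (overflow 19)
  31÷2 = 15 each, +1 to first 1
Round 4: Ashgrove=44 Cedarfen=36 → close Ashgrove (overflow 32)
  44÷1 = 44 each, +1 to first 0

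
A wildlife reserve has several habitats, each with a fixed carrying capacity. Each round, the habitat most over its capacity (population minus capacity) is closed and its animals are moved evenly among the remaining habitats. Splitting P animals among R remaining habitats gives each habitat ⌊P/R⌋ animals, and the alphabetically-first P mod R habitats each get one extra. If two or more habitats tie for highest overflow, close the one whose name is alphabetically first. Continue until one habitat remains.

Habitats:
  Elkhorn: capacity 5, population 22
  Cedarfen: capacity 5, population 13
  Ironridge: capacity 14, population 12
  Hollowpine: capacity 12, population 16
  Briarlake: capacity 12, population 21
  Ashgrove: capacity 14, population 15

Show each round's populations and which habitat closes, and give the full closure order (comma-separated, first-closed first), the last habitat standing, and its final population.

Round 1: Ashgrove=15 Briarlake=21 Cedarfen=13 Elkhorn=22 Hollowpine=16 Ironridge=12 → close Elkhorn (overflow 17)
  22÷5 = 4 each, +1 to first 2
Round 2: Ashgrove=20 Briarlake=26 Cedarfen=17 Hollowpine=20 Ironridge=16 → close Briarlake (overflow 14)
  26÷4 = 6 each, +1 to first 2
Round 3: Ashgrove=27 Cedarfen=24 Hollowpine=26 Ironridge=22 → close Cedarfen (overflow 19)
  24÷3 = 8 each, +1 to first 0
Round 4: Ashgrove=35 Hollowpine=34 Ironridge=30 → close Hollowpine (overflow 22)
  34÷2 = 17 each, +1 to first 0
Round 5: Ashgrove=52 Ironridge=47 → close Ashgrove (overflow 38)
  52÷1 = 52 each, +1 to first 0

Closure order: Elkhorn, Briarlake, Cedarfen, Hollowpine, Ashgrove
Last habitat: Ironridge with 99 animals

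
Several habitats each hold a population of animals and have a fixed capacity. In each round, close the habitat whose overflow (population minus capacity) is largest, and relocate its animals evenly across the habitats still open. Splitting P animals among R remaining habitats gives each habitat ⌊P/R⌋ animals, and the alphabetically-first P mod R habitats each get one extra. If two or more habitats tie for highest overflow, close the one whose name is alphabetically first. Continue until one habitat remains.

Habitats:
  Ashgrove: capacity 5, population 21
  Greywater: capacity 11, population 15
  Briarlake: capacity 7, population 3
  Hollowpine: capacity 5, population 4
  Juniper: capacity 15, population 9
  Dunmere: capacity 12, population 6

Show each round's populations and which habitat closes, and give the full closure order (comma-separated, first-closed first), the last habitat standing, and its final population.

Round 1: Ashgrove=21 Briarlake=3 Dunmere=6 Greywater=15 Hollowpine=4 Juniper=9 → close Ashgrove (overflow 16)
  21÷5 = 4 each, +1 to first 1
Round 2: Briarlake=8 Dunmere=10 Greywater=19 Hollowpine=8 Juniper=13 → close Greywater (overflow 8)
  19÷4 = 4 each, +1 to first 3
Round 3: Briarlake=13 Dunmere=15 Hollowpine=13 Juniper=17 → close Hollowpine (overflow 8)
  13÷3 = 4 each, +1 to first 1
Round 4: Briarlake=18 Dunmere=19 Juniper=21 → close Briarlake (overflow 11)
  18÷2 = 9 each, +1 to first 0
Round 5: Dunmere=28 Juniper=30 → close Dunmere (overflow 16)
  28÷1 = 28 each, +1 to first 0

Closure order: Ashgrove, Greywater, Hollowpine, Briarlake, Dunmere
Last habitat: Juniper with 58 animals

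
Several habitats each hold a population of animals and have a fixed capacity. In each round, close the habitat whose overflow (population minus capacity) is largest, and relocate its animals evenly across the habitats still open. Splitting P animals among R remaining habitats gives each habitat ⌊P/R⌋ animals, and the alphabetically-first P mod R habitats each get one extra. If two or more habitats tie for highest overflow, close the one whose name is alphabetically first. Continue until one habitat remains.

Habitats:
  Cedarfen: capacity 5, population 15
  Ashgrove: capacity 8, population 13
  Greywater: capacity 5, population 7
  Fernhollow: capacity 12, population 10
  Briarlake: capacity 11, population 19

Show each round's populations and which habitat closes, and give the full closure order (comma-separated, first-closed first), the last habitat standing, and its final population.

Closure order: Cedarfen, Briarlake, Ashgrove, Greywater
Last habitat: Fernhollow with 64 animals

Round 1: Ashgrove=13 Briarlake=19 Cedarfen=15 Fernhollow=10 Greywater=7 → close Cedarfen (overflow 10)
  15÷4 = 3 each, +1 to first 3
Round 2: Ashgrove=17 Briarlake=23 Fernhollow=14 Greywater=10 → close Briarlake (overflow 12)
  23÷3 = 7 each, +1 to first 2
Round 3: Ashgrove=25 Fernhollow=22 Greywater=17 → close Ashgrove (overflow 17)
  25÷2 = 12 each, +1 to first 1
Round 4: Fernhollow=35 Greywater=29 → close Greywater (overflow 24)
  29÷1 = 29 each, +1 to first 0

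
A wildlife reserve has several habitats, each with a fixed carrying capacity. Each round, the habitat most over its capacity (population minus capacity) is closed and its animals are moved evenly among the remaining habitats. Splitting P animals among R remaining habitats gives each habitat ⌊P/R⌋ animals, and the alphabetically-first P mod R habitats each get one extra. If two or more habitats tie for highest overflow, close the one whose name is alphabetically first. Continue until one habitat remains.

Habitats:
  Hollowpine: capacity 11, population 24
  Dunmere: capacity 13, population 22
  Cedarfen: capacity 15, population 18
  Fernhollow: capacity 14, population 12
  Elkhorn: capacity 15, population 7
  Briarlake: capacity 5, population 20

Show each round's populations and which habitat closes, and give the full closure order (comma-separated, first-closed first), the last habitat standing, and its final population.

Closure order: Briarlake, Hollowpine, Dunmere, Cedarfen, Fernhollow
Last habitat: Elkhorn with 103 animals

Round 1: Briarlake=20 Cedarfen=18 Dunmere=22 Elkhorn=7 Fernhollow=12 Hollowpine=24 → close Briarlake (overflow 15)
  20÷5 = 4 each, +1 to first 0
Round 2: Cedarfen=22 Dunmere=26 Elkhorn=11 Fernhollow=16 Hollowpine=28 → close Hollowpine (overflow 17)
  28÷4 = 7 each, +1 to first 0
Round 3: Cedarfen=29 Dunmere=33 Elkhorn=18 Fernhollow=23 → close Dunmere (overflow 20)
  33÷3 = 11 each, +1 to first 0
Round 4: Cedarfen=40 Elkhorn=29 Fernhollow=34 → close Cedarfen (overflow 25)
  40÷2 = 20 each, +1 to first 0
Round 5: Elkhorn=49 Fernhollow=54 → close Fernhollow (overflow 40)
  54÷1 = 54 each, +1 to first 0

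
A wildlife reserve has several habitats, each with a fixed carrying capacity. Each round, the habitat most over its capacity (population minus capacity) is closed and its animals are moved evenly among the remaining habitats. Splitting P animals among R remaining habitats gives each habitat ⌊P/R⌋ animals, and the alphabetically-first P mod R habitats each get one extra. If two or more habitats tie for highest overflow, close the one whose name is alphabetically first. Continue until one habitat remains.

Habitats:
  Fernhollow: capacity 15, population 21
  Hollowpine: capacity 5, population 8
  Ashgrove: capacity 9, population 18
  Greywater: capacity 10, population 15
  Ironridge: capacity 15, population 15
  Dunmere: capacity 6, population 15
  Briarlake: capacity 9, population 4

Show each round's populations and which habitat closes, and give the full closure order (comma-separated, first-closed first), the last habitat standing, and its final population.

Round 1: Ashgrove=18 Briarlake=4 Dunmere=15 Fernhollow=21 Greywater=15 Hollowpine=8 Ironridge=15 → close Ashgrove (overflow 9)
  18÷6 = 3 each, +1 to first 0
Round 2: Briarlake=7 Dunmere=18 Fernhollow=24 Greywater=18 Hollowpine=11 Ironridge=18 → close Dunmere (overflow 12)
  18÷5 = 3 each, +1 to first 3
Round 3: Briarlake=11 Fernhollow=28 Greywater=22 Hollowpine=14 Ironridge=21 → close Fernhollow (overflow 13)
  28÷4 = 7 each, +1 to first 0
Round 4: Briarlake=18 Greywater=29 Hollowpine=21 Ironridge=28 → close Greywater (overflow 19)
  29÷3 = 9 each, +1 to first 2
Round 5: Briarlake=28 Hollowpine=31 Ironridge=37 → close Hollowpine (overflow 26)
  31÷2 = 15 each, +1 to first 1
Round 6: Briarlake=44 Ironridge=52 → close Ironridge (overflow 37)
  52÷1 = 52 each, +1 to first 0

Closure order: Ashgrove, Dunmere, Fernhollow, Greywater, Hollowpine, Ironridge
Last habitat: Briarlake with 96 animals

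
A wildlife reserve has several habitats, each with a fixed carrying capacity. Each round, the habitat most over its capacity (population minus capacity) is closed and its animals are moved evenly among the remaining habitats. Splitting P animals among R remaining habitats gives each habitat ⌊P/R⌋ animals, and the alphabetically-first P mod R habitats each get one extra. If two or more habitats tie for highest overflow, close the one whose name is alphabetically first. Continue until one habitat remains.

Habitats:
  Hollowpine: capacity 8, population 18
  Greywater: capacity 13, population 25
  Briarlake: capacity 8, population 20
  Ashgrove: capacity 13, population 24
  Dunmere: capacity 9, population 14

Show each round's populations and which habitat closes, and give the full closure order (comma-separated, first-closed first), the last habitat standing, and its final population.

Round 1: Ashgrove=24 Briarlake=20 Dunmere=14 Greywater=25 Hollowpine=18 → close Briarlake (overflow 12)
  20÷4 = 5 each, +1 to first 0
Round 2: Ashgrove=29 Dunmere=19 Greywater=30 Hollowpine=23 → close Greywater (overflow 17)
  30÷3 = 10 each, +1 to first 0
Round 3: Ashgrove=39 Dunmere=29 Hollowpine=33 → close Ashgrove (overflow 26)
  39÷2 = 19 each, +1 to first 1
Round 4: Dunmere=49 Hollowpine=52 → close Hollowpine (overflow 44)
  52÷1 = 52 each, +1 to first 0

Closure order: Briarlake, Greywater, Ashgrove, Hollowpine
Last habitat: Dunmere with 101 animals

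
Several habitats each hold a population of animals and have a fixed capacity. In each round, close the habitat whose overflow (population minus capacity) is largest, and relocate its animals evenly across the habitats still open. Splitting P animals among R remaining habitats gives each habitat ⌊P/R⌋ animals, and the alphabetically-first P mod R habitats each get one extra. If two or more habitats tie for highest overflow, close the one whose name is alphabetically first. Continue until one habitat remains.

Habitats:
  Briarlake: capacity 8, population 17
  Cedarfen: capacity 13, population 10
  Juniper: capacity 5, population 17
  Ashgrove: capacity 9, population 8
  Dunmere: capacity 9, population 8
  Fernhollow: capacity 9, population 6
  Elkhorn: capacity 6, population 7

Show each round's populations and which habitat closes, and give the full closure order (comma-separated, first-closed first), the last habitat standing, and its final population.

Closure order: Juniper, Briarlake, Elkhorn, Ashgrove, Cedarfen, Dunmere
Last habitat: Fernhollow with 73 animals

Round 1: Ashgrove=8 Briarlake=17 Cedarfen=10 Dunmere=8 Elkhorn=7 Fernhollow=6 Juniper=17 → close Juniper (overflow 12)
  17÷6 = 2 each, +1 to first 5
Round 2: Ashgrove=11 Briarlake=20 Cedarfen=13 Dunmere=11 Elkhorn=10 Fernhollow=8 → close Briarlake (overflow 12)
  20÷5 = 4 each, +1 to first 0
Round 3: Ashgrove=15 Cedarfen=17 Dunmere=15 Elkhorn=14 Fernhollow=12 → close Elkhorn (overflow 8)
  14÷4 = 3 each, +1 to first 2
Round 4: Ashgrove=19 Cedarfen=21 Dunmere=18 Fernhollow=15 → close Ashgrove (overflow 10)
  19÷3 = 6 each, +1 to first 1
Round 5: Cedarfen=28 Dunmere=24 Fernhollow=21 → close Cedarfen (overflow 15)
  28÷2 = 14 each, +1 to first 0
Round 6: Dunmere=38 Fernhollow=35 → close Dunmere (overflow 29)
  38÷1 = 38 each, +1 to first 0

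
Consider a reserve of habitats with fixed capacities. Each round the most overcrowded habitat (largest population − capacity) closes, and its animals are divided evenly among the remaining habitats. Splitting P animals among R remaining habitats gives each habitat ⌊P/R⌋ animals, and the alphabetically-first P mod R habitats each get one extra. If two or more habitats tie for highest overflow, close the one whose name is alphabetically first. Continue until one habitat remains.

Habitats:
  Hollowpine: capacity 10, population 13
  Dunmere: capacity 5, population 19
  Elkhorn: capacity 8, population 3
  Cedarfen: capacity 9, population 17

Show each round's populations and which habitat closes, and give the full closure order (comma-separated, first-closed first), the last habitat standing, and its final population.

Closure order: Dunmere, Cedarfen, Hollowpine
Last habitat: Elkhorn with 52 animals

Round 1: Cedarfen=17 Dunmere=19 Elkhorn=3 Hollowpine=13 → close Dunmere (overflow 14)
  19÷3 = 6 each, +1 to first 1
Round 2: Cedarfen=24 Elkhorn=9 Hollowpine=19 → close Cedarfen (overflow 15)
  24÷2 = 12 each, +1 to first 0
Round 3: Elkhorn=21 Hollowpine=31 → close Hollowpine (overflow 21)
  31÷1 = 31 each, +1 to first 0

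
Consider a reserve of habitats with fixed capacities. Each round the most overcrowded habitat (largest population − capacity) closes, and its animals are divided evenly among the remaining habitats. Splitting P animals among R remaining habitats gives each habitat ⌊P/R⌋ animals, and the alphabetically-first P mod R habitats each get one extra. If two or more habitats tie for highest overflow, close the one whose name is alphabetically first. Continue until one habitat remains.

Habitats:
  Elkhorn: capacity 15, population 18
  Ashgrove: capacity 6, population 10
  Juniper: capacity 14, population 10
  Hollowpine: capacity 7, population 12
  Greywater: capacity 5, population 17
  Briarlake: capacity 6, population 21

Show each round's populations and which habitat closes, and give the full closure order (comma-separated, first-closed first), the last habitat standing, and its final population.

Closure order: Briarlake, Greywater, Ashgrove, Hollowpine, Elkhorn
Last habitat: Juniper with 88 animals

Round 1: Ashgrove=10 Briarlake=21 Elkhorn=18 Greywater=17 Hollowpine=12 Juniper=10 → close Briarlake (overflow 15)
  21÷5 = 4 each, +1 to first 1
Round 2: Ashgrove=15 Elkhorn=22 Greywater=21 Hollowpine=16 Juniper=14 → close Greywater (overflow 16)
  21÷4 = 5 each, +1 to first 1
Round 3: Ashgrove=21 Elkhorn=27 Hollowpine=21 Juniper=19 → close Ashgrove (overflow 15)
  21÷3 = 7 each, +1 to first 0
Round 4: Elkhorn=34 Hollowpine=28 Juniper=26 → close Hollowpine (overflow 21)
  28÷2 = 14 each, +1 to first 0
Round 5: Elkhorn=48 Juniper=40 → close Elkhorn (overflow 33)
  48÷1 = 48 each, +1 to first 0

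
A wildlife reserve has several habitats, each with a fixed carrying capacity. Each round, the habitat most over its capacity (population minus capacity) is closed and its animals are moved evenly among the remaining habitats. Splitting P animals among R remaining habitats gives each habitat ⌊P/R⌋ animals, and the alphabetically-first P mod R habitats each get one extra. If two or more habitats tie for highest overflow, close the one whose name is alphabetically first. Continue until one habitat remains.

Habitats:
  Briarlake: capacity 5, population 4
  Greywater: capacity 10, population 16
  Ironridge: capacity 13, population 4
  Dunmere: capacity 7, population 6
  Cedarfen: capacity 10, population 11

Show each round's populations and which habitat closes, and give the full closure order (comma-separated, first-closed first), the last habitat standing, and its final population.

Round 1: Briarlake=4 Cedarfen=11 Dunmere=6 Greywater=16 Ironridge=4 → close Greywater (overflow 6)
  16÷4 = 4 each, +1 to first 0
Round 2: Briarlake=8 Cedarfen=15 Dunmere=10 Ironridge=8 → close Cedarfen (overflow 5)
  15÷3 = 5 each, +1 to first 0
Round 3: Briarlake=13 Dunmere=15 Ironridge=13 → close Briarlake (overflow 8)
  13÷2 = 6 each, +1 to first 1
Round 4: Dunmere=22 Ironridge=19 → close Dunmere (overflow 15)
  22÷1 = 22 each, +1 to first 0

Closure order: Greywater, Cedarfen, Briarlake, Dunmere
Last habitat: Ironridge with 41 animals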